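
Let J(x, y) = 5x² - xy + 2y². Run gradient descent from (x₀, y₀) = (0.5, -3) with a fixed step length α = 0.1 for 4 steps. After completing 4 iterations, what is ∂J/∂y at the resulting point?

-1.57385

∇J = (10x - y, -x + 4y)
Step 1: at (0.5, -3), ∇J = (8, -12.5) → (0.5, -3) − 0.1·(8, -12.5) = (-0.3, -1.75)
Step 2: at (-0.3, -1.75), ∇J = (-1.25, -6.7) → (-0.3, -1.75) − 0.1·(-1.25, -6.7) = (-0.175, -1.08)
Step 3: at (-0.175, -1.08), ∇J = (-0.67, -4.145) → (-0.175, -1.08) − 0.1·(-0.67, -4.145) = (-0.108, -0.6655)
Step 4: at (-0.108, -0.6655), ∇J = (-0.4145, -2.554) → (-0.108, -0.6655) − 0.1·(-0.4145, -2.554) = (-0.06655, -0.4101)
∂J/∂y at (-0.06655, -0.4101) = -1.57385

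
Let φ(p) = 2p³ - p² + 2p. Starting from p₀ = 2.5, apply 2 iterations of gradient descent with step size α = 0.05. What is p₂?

0.5723125

φ′(p) = 6p² - 2p + 2
Step 1: φ′(2.5) = 34.5; p₁ = 2.5 − 0.05·34.5 = 0.775
Step 2: φ′(0.775) = 4.05375; p₂ = 0.775 − 0.05·4.05375 = 0.5723125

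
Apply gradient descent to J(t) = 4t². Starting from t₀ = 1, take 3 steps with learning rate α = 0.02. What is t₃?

J′(t) = 8t
t₁ = 1 − 0.02·8 = 0.84
t₂ = 0.84 − 0.02·6.72 = 0.7056
t₃ = 0.7056 − 0.02·5.6448 = 0.592704

0.592704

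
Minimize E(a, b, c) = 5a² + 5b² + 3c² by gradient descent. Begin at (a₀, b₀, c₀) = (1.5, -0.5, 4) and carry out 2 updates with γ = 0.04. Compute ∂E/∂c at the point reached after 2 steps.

∇E = (10a, 10b, 6c)
(a₁, b₁, c₁) = (1.5, -0.5, 4) − 0.04·(15, -5, 24) = (0.9, -0.3, 3.04)
(a₂, b₂, c₂) = (0.9, -0.3, 3.04) − 0.04·(9, -3, 18.24) = (0.54, -0.18, 2.3104)
∂E/∂c at (0.54, -0.18, 2.3104) = 13.8624

13.8624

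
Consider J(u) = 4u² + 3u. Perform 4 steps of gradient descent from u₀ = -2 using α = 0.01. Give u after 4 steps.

J′(u) = 8u + 3
u₁ = -2 − 0.01·(-13) = -1.87
u₂ = -1.87 − 0.01·(-11.96) = -1.7504
u₃ = -1.7504 − 0.01·(-11.0032) = -1.640368
u₄ = -1.640368 − 0.01·(-10.122944) = -1.53913856

-1.53913856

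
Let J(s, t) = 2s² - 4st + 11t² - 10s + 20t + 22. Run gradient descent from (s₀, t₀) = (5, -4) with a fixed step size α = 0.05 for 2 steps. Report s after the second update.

3.54

∇J = (4s - 4t - 10, -4s + 22t + 20)
Step 1: at (5, -4), ∇J = (26, -88) → (5, -4) − 0.05·(26, -88) = (3.7, 0.4)
Step 2: at (3.7, 0.4), ∇J = (3.2, 14) → (3.7, 0.4) − 0.05·(3.2, 14) = (3.54, -0.3)
s = 3.54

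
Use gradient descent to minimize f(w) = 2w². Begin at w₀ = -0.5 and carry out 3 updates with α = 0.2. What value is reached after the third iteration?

-0.004

f′(w) = 4w
w₁ = -0.5 − 0.2·(-2) = -0.1
w₂ = -0.1 − 0.2·(-0.4) = -0.02
w₃ = -0.02 − 0.2·(-0.08) = -0.004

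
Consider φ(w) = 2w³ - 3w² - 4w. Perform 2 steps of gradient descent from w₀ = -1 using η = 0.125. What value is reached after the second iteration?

φ′(w) = 6w² - 6w - 4
Step 1: φ′(-1) = 8; w₁ = -1 − 0.125·8 = -2
Step 2: φ′(-2) = 32; w₂ = -2 − 0.125·32 = -6

-6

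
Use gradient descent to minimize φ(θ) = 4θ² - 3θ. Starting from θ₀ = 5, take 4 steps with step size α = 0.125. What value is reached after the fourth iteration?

0.375

φ′(θ) = 8θ - 3
θ₁ = 5 − 0.125·37 = 0.375
θ₂ = 0.375 − 0.125·0 = 0.375
θ₃ = 0.375 − 0.125·0 = 0.375
θ₄ = 0.375 − 0.125·0 = 0.375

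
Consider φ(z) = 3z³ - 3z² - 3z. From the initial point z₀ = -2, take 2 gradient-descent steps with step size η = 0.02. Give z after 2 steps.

-4.7018

φ′(z) = 9z² - 6z - 3
z₁ = -2 − 0.02·45 = -2.9
z₂ = -2.9 − 0.02·90.09 = -4.7018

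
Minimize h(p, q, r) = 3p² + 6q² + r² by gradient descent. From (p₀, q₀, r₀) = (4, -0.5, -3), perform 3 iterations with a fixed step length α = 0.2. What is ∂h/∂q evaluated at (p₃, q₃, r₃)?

∇h = (6p, 12q, 2r)
(p₁, q₁, r₁) = (4, -0.5, -3) − 0.2·(24, -6, -6) = (-0.8, 0.7, -1.8)
(p₂, q₂, r₂) = (-0.8, 0.7, -1.8) − 0.2·(-4.8, 8.4, -3.6) = (0.16, -0.98, -1.08)
(p₃, q₃, r₃) = (0.16, -0.98, -1.08) − 0.2·(0.96, -11.76, -2.16) = (-0.032, 1.372, -0.648)
∂h/∂q at (-0.032, 1.372, -0.648) = 16.464

16.464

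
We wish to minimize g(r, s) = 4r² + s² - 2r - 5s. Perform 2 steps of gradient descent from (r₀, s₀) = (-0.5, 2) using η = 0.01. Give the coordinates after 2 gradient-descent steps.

(-0.3848, 2.0198)

∇g = (8r - 2, 2s - 5)
Step 1: at (-0.5, 2), ∇g = (-6, -1) → (-0.5, 2) − 0.01·(-6, -1) = (-0.44, 2.01)
Step 2: at (-0.44, 2.01), ∇g = (-5.52, -0.98) → (-0.44, 2.01) − 0.01·(-5.52, -0.98) = (-0.3848, 2.0198)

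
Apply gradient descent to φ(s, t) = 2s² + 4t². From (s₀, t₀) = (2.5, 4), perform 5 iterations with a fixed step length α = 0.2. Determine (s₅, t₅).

(0.0008, -0.31104)

∇φ = (4s, 8t)
(s₁, t₁) = (2.5, 4) − 0.2·(10, 32) = (0.5, -2.4)
(s₂, t₂) = (0.5, -2.4) − 0.2·(2, -19.2) = (0.1, 1.44)
(s₃, t₃) = (0.1, 1.44) − 0.2·(0.4, 11.52) = (0.02, -0.864)
(s₄, t₄) = (0.02, -0.864) − 0.2·(0.08, -6.912) = (0.004, 0.5184)
(s₅, t₅) = (0.004, 0.5184) − 0.2·(0.016, 4.1472) = (0.0008, -0.31104)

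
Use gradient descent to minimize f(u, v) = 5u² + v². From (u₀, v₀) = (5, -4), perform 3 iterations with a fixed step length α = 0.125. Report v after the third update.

-1.6875

∇f = (10u, 2v)
(u₁, v₁) = (5, -4) − 0.125·(50, -8) = (-1.25, -3)
(u₂, v₂) = (-1.25, -3) − 0.125·(-12.5, -6) = (0.3125, -2.25)
(u₃, v₃) = (0.3125, -2.25) − 0.125·(3.125, -4.5) = (-0.078125, -1.6875)
v = -1.6875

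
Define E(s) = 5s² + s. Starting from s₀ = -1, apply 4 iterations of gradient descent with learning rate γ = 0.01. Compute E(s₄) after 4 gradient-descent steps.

E′(s) = 10s + 1
Step 1: E′(-1) = -9; s₁ = -1 − 0.01·(-9) = -0.91
Step 2: E′(-0.91) = -8.1; s₂ = -0.91 − 0.01·(-8.1) = -0.829
Step 3: E′(-0.829) = -7.29; s₃ = -0.829 − 0.01·(-7.29) = -0.7561
Step 4: E′(-0.7561) = -6.561; s₄ = -0.7561 − 0.01·(-6.561) = -0.69049
E(-0.69049) = 1.6933922005

1.6933922005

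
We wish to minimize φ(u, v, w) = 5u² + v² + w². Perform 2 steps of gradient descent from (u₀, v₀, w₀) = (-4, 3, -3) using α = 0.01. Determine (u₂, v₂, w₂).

(-3.24, 2.8812, -2.8812)

∇φ = (10u, 2v, 2w)
(u₁, v₁, w₁) = (-4, 3, -3) − 0.01·(-40, 6, -6) = (-3.6, 2.94, -2.94)
(u₂, v₂, w₂) = (-3.6, 2.94, -2.94) − 0.01·(-36, 5.88, -5.88) = (-3.24, 2.8812, -2.8812)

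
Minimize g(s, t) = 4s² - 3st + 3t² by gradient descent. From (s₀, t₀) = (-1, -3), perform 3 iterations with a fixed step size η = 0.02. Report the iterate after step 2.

(-1.0188, -2.4372)

∇g = (8s - 3t, -3s + 6t)
Step 1: at (-1, -3), ∇g = (1, -15) → (-1, -3) − 0.02·(1, -15) = (-1.02, -2.7)
Step 2: at (-1.02, -2.7), ∇g = (-0.06, -13.14) → (-1.02, -2.7) − 0.02·(-0.06, -13.14) = (-1.0188, -2.4372)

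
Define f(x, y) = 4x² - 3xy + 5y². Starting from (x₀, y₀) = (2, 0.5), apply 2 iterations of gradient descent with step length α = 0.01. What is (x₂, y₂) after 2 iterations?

∇f = (8x - 3y, -3x + 10y)
(x₁, y₁) = (2, 0.5) − 0.01·(14.5, -1) = (1.855, 0.51)
(x₂, y₂) = (1.855, 0.51) − 0.01·(13.31, -0.465) = (1.7219, 0.51465)

(1.7219, 0.51465)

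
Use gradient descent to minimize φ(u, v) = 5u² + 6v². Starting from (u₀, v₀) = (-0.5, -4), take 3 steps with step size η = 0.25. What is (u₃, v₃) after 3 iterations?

∇φ = (10u, 12v)
Step 1: at (-0.5, -4), ∇φ = (-5, -48) → (-0.5, -4) − 0.25·(-5, -48) = (0.75, 8)
Step 2: at (0.75, 8), ∇φ = (7.5, 96) → (0.75, 8) − 0.25·(7.5, 96) = (-1.125, -16)
Step 3: at (-1.125, -16), ∇φ = (-11.25, -192) → (-1.125, -16) − 0.25·(-11.25, -192) = (1.6875, 32)

(1.6875, 32)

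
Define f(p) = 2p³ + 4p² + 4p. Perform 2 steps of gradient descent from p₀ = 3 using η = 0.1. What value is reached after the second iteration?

-17.664

f′(p) = 6p² + 8p + 4
p₁ = 3 − 0.1·82 = -5.2
p₂ = -5.2 − 0.1·124.64 = -17.664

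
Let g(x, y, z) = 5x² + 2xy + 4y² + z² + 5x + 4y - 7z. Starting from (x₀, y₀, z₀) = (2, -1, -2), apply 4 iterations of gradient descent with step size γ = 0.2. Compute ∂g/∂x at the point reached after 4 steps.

∇g = (10x + 2y + 5, 2x + 8y + 4, 2z - 7)
Step 1: at (2, -1, -2), ∇g = (23, 0, -11) → (2, -1, -2) − 0.2·(23, 0, -11) = (-2.6, -1, 0.2)
Step 2: at (-2.6, -1, 0.2), ∇g = (-23, -9.2, -6.6) → (-2.6, -1, 0.2) − 0.2·(-23, -9.2, -6.6) = (2, 0.84, 1.52)
Step 3: at (2, 0.84, 1.52), ∇g = (26.68, 14.72, -3.96) → (2, 0.84, 1.52) − 0.2·(26.68, 14.72, -3.96) = (-3.336, -2.104, 2.312)
Step 4: at (-3.336, -2.104, 2.312), ∇g = (-32.568, -19.504, -2.376) → (-3.336, -2.104, 2.312) − 0.2·(-32.568, -19.504, -2.376) = (3.1776, 1.7968, 2.7872)
∂g/∂x at (3.1776, 1.7968, 2.7872) = 40.3696

40.3696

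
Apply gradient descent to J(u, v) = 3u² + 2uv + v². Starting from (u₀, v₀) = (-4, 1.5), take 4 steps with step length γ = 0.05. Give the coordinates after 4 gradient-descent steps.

(-1.4192, 1.8918)

∇J = (6u + 2v, 2u + 2v)
Step 1: at (-4, 1.5), ∇J = (-21, -5) → (-4, 1.5) − 0.05·(-21, -5) = (-2.95, 1.75)
Step 2: at (-2.95, 1.75), ∇J = (-14.2, -2.4) → (-2.95, 1.75) − 0.05·(-14.2, -2.4) = (-2.24, 1.87)
Step 3: at (-2.24, 1.87), ∇J = (-9.7, -0.74) → (-2.24, 1.87) − 0.05·(-9.7, -0.74) = (-1.755, 1.907)
Step 4: at (-1.755, 1.907), ∇J = (-6.716, 0.304) → (-1.755, 1.907) − 0.05·(-6.716, 0.304) = (-1.4192, 1.8918)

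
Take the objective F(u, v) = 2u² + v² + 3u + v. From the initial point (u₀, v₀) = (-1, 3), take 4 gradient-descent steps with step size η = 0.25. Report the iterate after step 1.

(-0.75, 1.25)

∇F = (4u + 3, 2v + 1)
(u₁, v₁) = (-1, 3) − 0.25·(-1, 7) = (-0.75, 1.25)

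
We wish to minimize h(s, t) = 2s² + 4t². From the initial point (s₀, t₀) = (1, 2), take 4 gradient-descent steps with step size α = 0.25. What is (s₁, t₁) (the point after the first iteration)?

∇h = (4s, 8t)
Step 1: at (1, 2), ∇h = (4, 16) → (1, 2) − 0.25·(4, 16) = (0, -2)

(0, -2)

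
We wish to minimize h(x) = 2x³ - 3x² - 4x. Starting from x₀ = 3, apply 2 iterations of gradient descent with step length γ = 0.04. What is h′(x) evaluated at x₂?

1.534527143936

h′(x) = 6x² - 6x - 4
x₁ = 3 − 0.04·32 = 1.72
x₂ = 1.72 − 0.04·3.4304 = 1.582784
h′(x) at (1.582784) = 1.534527143936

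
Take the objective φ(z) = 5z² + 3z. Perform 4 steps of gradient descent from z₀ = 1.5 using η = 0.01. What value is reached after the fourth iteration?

0.88098

φ′(z) = 10z + 3
Step 1: φ′(1.5) = 18; z₁ = 1.5 − 0.01·18 = 1.32
Step 2: φ′(1.32) = 16.2; z₂ = 1.32 − 0.01·16.2 = 1.158
Step 3: φ′(1.158) = 14.58; z₃ = 1.158 − 0.01·14.58 = 1.0122
Step 4: φ′(1.0122) = 13.122; z₄ = 1.0122 − 0.01·13.122 = 0.88098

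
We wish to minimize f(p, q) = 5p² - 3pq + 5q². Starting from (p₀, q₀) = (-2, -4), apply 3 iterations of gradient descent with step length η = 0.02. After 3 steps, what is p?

-1.502944

∇f = (10p - 3q, -3p + 10q)
(p₁, q₁) = (-2, -4) − 0.02·(-8, -34) = (-1.84, -3.32)
(p₂, q₂) = (-1.84, -3.32) − 0.02·(-8.44, -27.68) = (-1.6712, -2.7664)
(p₃, q₃) = (-1.6712, -2.7664) − 0.02·(-8.4128, -22.6504) = (-1.502944, -2.313392)
p = -1.502944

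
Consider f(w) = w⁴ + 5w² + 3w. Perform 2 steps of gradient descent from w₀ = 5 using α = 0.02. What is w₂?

12.89560128

f′(w) = 4w³ + 10w + 3
w₁ = 5 − 0.02·553 = -6.06
w₂ = -6.06 − 0.02·(-947.780064) = 12.89560128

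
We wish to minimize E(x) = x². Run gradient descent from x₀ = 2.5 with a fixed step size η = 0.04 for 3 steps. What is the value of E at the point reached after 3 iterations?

E′(x) = 2x
Step 1: E′(2.5) = 5; x₁ = 2.5 − 0.04·5 = 2.3
Step 2: E′(2.3) = 4.6; x₂ = 2.3 − 0.04·4.6 = 2.116
Step 3: E′(2.116) = 4.232; x₃ = 2.116 − 0.04·4.232 = 1.94672
E(1.94672) = 3.7897187584

3.7897187584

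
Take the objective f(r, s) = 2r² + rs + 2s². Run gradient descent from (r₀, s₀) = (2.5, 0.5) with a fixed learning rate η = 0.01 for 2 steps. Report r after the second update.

∇f = (4r + s, r + 4s)
Step 1: at (2.5, 0.5), ∇f = (10.5, 4.5) → (2.5, 0.5) − 0.01·(10.5, 4.5) = (2.395, 0.455)
Step 2: at (2.395, 0.455), ∇f = (10.035, 4.215) → (2.395, 0.455) − 0.01·(10.035, 4.215) = (2.29465, 0.41285)
r = 2.29465

2.29465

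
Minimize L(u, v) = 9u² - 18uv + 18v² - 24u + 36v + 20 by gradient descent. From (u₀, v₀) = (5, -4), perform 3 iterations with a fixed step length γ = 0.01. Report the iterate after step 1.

(3.62, -2.02)

∇L = (18u - 18v - 24, -18u + 36v + 36)
(u₁, v₁) = (5, -4) − 0.01·(138, -198) = (3.62, -2.02)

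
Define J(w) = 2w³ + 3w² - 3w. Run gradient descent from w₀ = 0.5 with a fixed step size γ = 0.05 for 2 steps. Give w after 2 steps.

J′(w) = 6w² + 6w - 3
Step 1: J′(0.5) = 1.5; w₁ = 0.5 − 0.05·1.5 = 0.425
Step 2: J′(0.425) = 0.63375; w₂ = 0.425 − 0.05·0.63375 = 0.3933125

0.3933125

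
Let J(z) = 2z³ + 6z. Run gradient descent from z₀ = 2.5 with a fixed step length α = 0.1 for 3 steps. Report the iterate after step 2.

-4.5035

J′(z) = 6z² + 6
Step 1: J′(2.5) = 43.5; z₁ = 2.5 − 0.1·43.5 = -1.85
Step 2: J′(-1.85) = 26.535; z₂ = -1.85 − 0.1·26.535 = -4.5035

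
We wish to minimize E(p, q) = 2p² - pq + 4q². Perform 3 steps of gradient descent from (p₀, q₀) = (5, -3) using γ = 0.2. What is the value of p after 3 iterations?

-0.192

∇E = (4p - q, -p + 8q)
(p₁, q₁) = (5, -3) − 0.2·(23, -29) = (0.4, 2.8)
(p₂, q₂) = (0.4, 2.8) − 0.2·(-1.2, 22) = (0.64, -1.6)
(p₃, q₃) = (0.64, -1.6) − 0.2·(4.16, -13.44) = (-0.192, 1.088)
p = -0.192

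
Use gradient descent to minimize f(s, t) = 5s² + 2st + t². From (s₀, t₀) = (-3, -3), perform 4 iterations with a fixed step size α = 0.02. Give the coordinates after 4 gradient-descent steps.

∇f = (10s + 2t, 2s + 2t)
(s₁, t₁) = (-3, -3) − 0.02·(-36, -12) = (-2.28, -2.76)
(s₂, t₂) = (-2.28, -2.76) − 0.02·(-28.32, -10.08) = (-1.7136, -2.5584)
(s₃, t₃) = (-1.7136, -2.5584) − 0.02·(-22.2528, -8.544) = (-1.268544, -2.38752)
(s₄, t₄) = (-1.268544, -2.38752) − 0.02·(-17.46048, -7.312128) = (-0.9193344, -2.24127744)

(-0.9193344, -2.24127744)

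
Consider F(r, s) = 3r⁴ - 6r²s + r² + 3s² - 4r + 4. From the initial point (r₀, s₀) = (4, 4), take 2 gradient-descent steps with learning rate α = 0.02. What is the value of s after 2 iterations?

11.7184

∇F = (12r³ - 12rs + 2r - 4, -6r² + 6s)
Step 1: at (4, 4), ∇F = (580, -72) → (4, 4) − 0.02·(580, -72) = (-7.6, 5.44)
Step 2: at (-7.6, 5.44), ∇F = (-4790.784, -313.92) → (-7.6, 5.44) − 0.02·(-4790.784, -313.92) = (88.21568, 11.7184)
s = 11.7184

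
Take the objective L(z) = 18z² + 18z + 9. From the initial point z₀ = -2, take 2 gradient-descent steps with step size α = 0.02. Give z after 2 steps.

-0.6176

L′(z) = 36z + 18
Step 1: L′(-2) = -54; z₁ = -2 − 0.02·(-54) = -0.92
Step 2: L′(-0.92) = -15.12; z₂ = -0.92 − 0.02·(-15.12) = -0.6176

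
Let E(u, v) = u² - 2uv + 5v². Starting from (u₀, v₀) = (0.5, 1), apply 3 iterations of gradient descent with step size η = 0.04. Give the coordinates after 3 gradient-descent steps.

(0.538336, 0.30016)

∇E = (2u - 2v, -2u + 10v)
Step 1: at (0.5, 1), ∇E = (-1, 9) → (0.5, 1) − 0.04·(-1, 9) = (0.54, 0.64)
Step 2: at (0.54, 0.64), ∇E = (-0.2, 5.32) → (0.54, 0.64) − 0.04·(-0.2, 5.32) = (0.548, 0.4272)
Step 3: at (0.548, 0.4272), ∇E = (0.2416, 3.176) → (0.548, 0.4272) − 0.04·(0.2416, 3.176) = (0.538336, 0.30016)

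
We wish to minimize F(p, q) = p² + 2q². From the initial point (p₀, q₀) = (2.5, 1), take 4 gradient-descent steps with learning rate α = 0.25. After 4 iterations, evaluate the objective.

0.0244140625

∇F = (2p, 4q)
Step 1: at (2.5, 1), ∇F = (5, 4) → (2.5, 1) − 0.25·(5, 4) = (1.25, 0)
Step 2: at (1.25, 0), ∇F = (2.5, 0) → (1.25, 0) − 0.25·(2.5, 0) = (0.625, 0)
Step 3: at (0.625, 0), ∇F = (1.25, 0) → (0.625, 0) − 0.25·(1.25, 0) = (0.3125, 0)
Step 4: at (0.3125, 0), ∇F = (0.625, 0) → (0.3125, 0) − 0.25·(0.625, 0) = (0.15625, 0)
F(0.15625, 0) = 0.0244140625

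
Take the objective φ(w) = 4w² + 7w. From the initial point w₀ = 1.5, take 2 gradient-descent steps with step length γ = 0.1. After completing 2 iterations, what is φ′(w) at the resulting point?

φ′(w) = 8w + 7
Step 1: φ′(1.5) = 19; w₁ = 1.5 − 0.1·19 = -0.4
Step 2: φ′(-0.4) = 3.8; w₂ = -0.4 − 0.1·3.8 = -0.78
φ′(w) at (-0.78) = 0.76

0.76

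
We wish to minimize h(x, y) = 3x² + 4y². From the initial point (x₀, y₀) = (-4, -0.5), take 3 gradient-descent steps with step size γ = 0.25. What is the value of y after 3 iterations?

0.5

∇h = (6x, 8y)
(x₁, y₁) = (-4, -0.5) − 0.25·(-24, -4) = (2, 0.5)
(x₂, y₂) = (2, 0.5) − 0.25·(12, 4) = (-1, -0.5)
(x₃, y₃) = (-1, -0.5) − 0.25·(-6, -4) = (0.5, 0.5)
y = 0.5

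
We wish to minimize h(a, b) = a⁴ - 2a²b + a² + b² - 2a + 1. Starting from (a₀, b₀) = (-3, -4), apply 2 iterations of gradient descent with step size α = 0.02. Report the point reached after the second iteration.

(0.22909184, -3.337664)

∇h = (4a³ - 4ab + 2a - 2, -2a² + 2b)
Step 1: at (-3, -4), ∇h = (-164, -26) → (-3, -4) − 0.02·(-164, -26) = (0.28, -3.48)
Step 2: at (0.28, -3.48), ∇h = (2.545408, -7.1168) → (0.28, -3.48) − 0.02·(2.545408, -7.1168) = (0.22909184, -3.337664)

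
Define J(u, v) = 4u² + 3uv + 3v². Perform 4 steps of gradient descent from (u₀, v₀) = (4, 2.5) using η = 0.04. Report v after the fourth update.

0.21205504

∇J = (8u + 3v, 3u + 6v)
Step 1: at (4, 2.5), ∇J = (39.5, 27) → (4, 2.5) − 0.04·(39.5, 27) = (2.42, 1.42)
Step 2: at (2.42, 1.42), ∇J = (23.62, 15.78) → (2.42, 1.42) − 0.04·(23.62, 15.78) = (1.4752, 0.7888)
Step 3: at (1.4752, 0.7888), ∇J = (14.168, 9.1584) → (1.4752, 0.7888) − 0.04·(14.168, 9.1584) = (0.90848, 0.422464)
Step 4: at (0.90848, 0.422464), ∇J = (8.535232, 5.260224) → (0.90848, 0.422464) − 0.04·(8.535232, 5.260224) = (0.56707072, 0.21205504)
v = 0.21205504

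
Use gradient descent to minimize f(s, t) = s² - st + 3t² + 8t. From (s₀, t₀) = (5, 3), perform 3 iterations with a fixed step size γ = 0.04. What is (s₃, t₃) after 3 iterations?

∇f = (2s - t, -s + 6t + 8)
(s₁, t₁) = (5, 3) − 0.04·(7, 21) = (4.72, 2.16)
(s₂, t₂) = (4.72, 2.16) − 0.04·(7.28, 16.24) = (4.4288, 1.5104)
(s₃, t₃) = (4.4288, 1.5104) − 0.04·(7.3472, 12.6336) = (4.134912, 1.005056)

(4.134912, 1.005056)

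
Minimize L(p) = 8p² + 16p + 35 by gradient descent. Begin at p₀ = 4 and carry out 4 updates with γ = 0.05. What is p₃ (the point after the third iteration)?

L′(p) = 16p + 16
Step 1: L′(4) = 80; p₁ = 4 − 0.05·80 = 0
Step 2: L′(0) = 16; p₂ = 0 − 0.05·16 = -0.8
Step 3: L′(-0.8) = 3.2; p₃ = -0.8 − 0.05·3.2 = -0.96

-0.96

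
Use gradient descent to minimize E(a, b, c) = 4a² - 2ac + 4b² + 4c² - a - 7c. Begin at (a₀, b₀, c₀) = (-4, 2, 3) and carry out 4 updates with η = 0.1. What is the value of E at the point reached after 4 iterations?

-3.5612736

∇E = (8a - 2c - 1, 8b, -2a + 8c - 7)
(a₁, b₁, c₁) = (-4, 2, 3) − 0.1·(-39, 16, 25) = (-0.1, 0.4, 0.5)
(a₂, b₂, c₂) = (-0.1, 0.4, 0.5) − 0.1·(-2.8, 3.2, -2.8) = (0.18, 0.08, 0.78)
(a₃, b₃, c₃) = (0.18, 0.08, 0.78) − 0.1·(-1.12, 0.64, -1.12) = (0.292, 0.016, 0.892)
(a₄, b₄, c₄) = (0.292, 0.016, 0.892) − 0.1·(-0.448, 0.128, -0.448) = (0.3368, 0.0032, 0.9368)
E(0.3368, 0.0032, 0.9368) = -3.5612736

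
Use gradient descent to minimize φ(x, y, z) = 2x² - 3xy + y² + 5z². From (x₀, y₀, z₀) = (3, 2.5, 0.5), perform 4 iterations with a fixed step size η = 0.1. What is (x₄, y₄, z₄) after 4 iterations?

(2.3757, 3.26005, 0)

∇φ = (4x - 3y, -3x + 2y, 10z)
(x₁, y₁, z₁) = (3, 2.5, 0.5) − 0.1·(4.5, -4, 5) = (2.55, 2.9, 0)
(x₂, y₂, z₂) = (2.55, 2.9, 0) − 0.1·(1.5, -1.85, 0) = (2.4, 3.085, 0)
(x₃, y₃, z₃) = (2.4, 3.085, 0) − 0.1·(0.345, -1.03, 0) = (2.3655, 3.188, 0)
(x₄, y₄, z₄) = (2.3655, 3.188, 0) − 0.1·(-0.102, -0.7205, 0) = (2.3757, 3.26005, 0)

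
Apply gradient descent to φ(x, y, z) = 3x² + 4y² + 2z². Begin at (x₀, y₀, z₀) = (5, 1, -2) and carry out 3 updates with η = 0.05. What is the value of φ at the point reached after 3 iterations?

11.107451

∇φ = (6x, 8y, 4z)
(x₁, y₁, z₁) = (5, 1, -2) − 0.05·(30, 8, -8) = (3.5, 0.6, -1.6)
(x₂, y₂, z₂) = (3.5, 0.6, -1.6) − 0.05·(21, 4.8, -6.4) = (2.45, 0.36, -1.28)
(x₃, y₃, z₃) = (2.45, 0.36, -1.28) − 0.05·(14.7, 2.88, -5.12) = (1.715, 0.216, -1.024)
φ(1.715, 0.216, -1.024) = 11.107451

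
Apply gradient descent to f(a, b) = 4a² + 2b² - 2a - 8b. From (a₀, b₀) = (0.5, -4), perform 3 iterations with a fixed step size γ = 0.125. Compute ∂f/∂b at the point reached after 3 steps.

∇f = (8a - 2, 4b - 8)
(a₁, b₁) = (0.5, -4) − 0.125·(2, -24) = (0.25, -1)
(a₂, b₂) = (0.25, -1) − 0.125·(0, -12) = (0.25, 0.5)
(a₃, b₃) = (0.25, 0.5) − 0.125·(0, -6) = (0.25, 1.25)
∂f/∂b at (0.25, 1.25) = -3

-3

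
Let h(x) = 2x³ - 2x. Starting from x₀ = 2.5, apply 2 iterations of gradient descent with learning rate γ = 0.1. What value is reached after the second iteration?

h′(x) = 6x² - 2
Step 1: h′(2.5) = 35.5; x₁ = 2.5 − 0.1·35.5 = -1.05
Step 2: h′(-1.05) = 4.615; x₂ = -1.05 − 0.1·4.615 = -1.5115

-1.5115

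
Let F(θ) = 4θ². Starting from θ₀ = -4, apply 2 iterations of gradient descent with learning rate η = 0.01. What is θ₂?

-3.3856

F′(θ) = 8θ
Step 1: F′(-4) = -32; θ₁ = -4 − 0.01·(-32) = -3.68
Step 2: F′(-3.68) = -29.44; θ₂ = -3.68 − 0.01·(-29.44) = -3.3856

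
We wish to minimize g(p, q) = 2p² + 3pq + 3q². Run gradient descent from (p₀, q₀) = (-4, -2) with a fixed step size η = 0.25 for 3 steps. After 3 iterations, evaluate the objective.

∇g = (4p + 3q, 3p + 6q)
Step 1: at (-4, -2), ∇g = (-22, -24) → (-4, -2) − 0.25·(-22, -24) = (1.5, 4)
Step 2: at (1.5, 4), ∇g = (18, 28.5) → (1.5, 4) − 0.25·(18, 28.5) = (-3, -3.125)
Step 3: at (-3, -3.125), ∇g = (-21.375, -27.75) → (-3, -3.125) − 0.25·(-21.375, -27.75) = (2.34375, 3.8125)
g(2.34375, 3.8125) = 81.3984375

81.3984375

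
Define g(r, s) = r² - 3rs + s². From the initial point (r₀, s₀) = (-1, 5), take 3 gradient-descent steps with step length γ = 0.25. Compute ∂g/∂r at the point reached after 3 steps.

-3.671875

∇g = (2r - 3s, -3r + 2s)
(r₁, s₁) = (-1, 5) − 0.25·(-17, 13) = (3.25, 1.75)
(r₂, s₂) = (3.25, 1.75) − 0.25·(1.25, -6.25) = (2.9375, 3.3125)
(r₃, s₃) = (2.9375, 3.3125) − 0.25·(-4.0625, -2.1875) = (3.953125, 3.859375)
∂g/∂r at (3.953125, 3.859375) = -3.671875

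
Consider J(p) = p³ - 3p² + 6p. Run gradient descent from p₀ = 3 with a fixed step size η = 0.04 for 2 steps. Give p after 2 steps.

J′(p) = 3p² - 6p + 6
Step 1: J′(3) = 15; p₁ = 3 − 0.04·15 = 2.4
Step 2: J′(2.4) = 8.88; p₂ = 2.4 − 0.04·8.88 = 2.0448

2.0448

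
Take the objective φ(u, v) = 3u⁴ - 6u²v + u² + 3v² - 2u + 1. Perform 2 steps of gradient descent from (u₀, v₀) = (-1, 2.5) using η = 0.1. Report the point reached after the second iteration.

(10.2608, 4.096)

∇φ = (12u³ - 12uv + 2u - 2, -6u² + 6v)
Step 1: at (-1, 2.5), ∇φ = (14, 9) → (-1, 2.5) − 0.1·(14, 9) = (-2.4, 1.6)
Step 2: at (-2.4, 1.6), ∇φ = (-126.608, -24.96) → (-2.4, 1.6) − 0.1·(-126.608, -24.96) = (10.2608, 4.096)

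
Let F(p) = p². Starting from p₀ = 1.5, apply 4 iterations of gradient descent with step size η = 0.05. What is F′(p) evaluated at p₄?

F′(p) = 2p
p₁ = 1.5 − 0.05·3 = 1.35
p₂ = 1.35 − 0.05·2.7 = 1.215
p₃ = 1.215 − 0.05·2.43 = 1.0935
p₄ = 1.0935 − 0.05·2.187 = 0.98415
F′(p) at (0.98415) = 1.9683

1.9683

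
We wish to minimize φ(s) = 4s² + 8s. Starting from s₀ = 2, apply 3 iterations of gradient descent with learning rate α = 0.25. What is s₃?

φ′(s) = 8s + 8
s₁ = 2 − 0.25·24 = -4
s₂ = -4 − 0.25·(-24) = 2
s₃ = 2 − 0.25·24 = -4

-4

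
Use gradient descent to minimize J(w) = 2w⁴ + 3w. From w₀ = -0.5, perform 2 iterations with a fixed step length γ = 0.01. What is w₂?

J′(w) = 8w³ + 3
w₁ = -0.5 − 0.01·2 = -0.52
w₂ = -0.52 − 0.01·1.875136 = -0.53875136

-0.53875136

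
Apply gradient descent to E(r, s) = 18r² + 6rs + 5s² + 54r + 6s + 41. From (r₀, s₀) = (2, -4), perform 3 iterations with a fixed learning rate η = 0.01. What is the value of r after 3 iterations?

-0.127792

∇E = (36r + 6s + 54, 6r + 10s + 6)
(r₁, s₁) = (2, -4) − 0.01·(102, -22) = (0.98, -3.78)
(r₂, s₂) = (0.98, -3.78) − 0.01·(66.6, -25.92) = (0.314, -3.5208)
(r₃, s₃) = (0.314, -3.5208) − 0.01·(44.1792, -27.324) = (-0.127792, -3.24756)
r = -0.127792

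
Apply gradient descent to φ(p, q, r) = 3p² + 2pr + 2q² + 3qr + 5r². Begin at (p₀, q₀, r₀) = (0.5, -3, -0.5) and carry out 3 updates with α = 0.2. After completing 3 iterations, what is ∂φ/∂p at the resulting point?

11.928

∇φ = (6p + 2r, 4q + 3r, 2p + 3q + 10r)
Step 1: at (0.5, -3, -0.5), ∇φ = (2, -13.5, -13) → (0.5, -3, -0.5) − 0.2·(2, -13.5, -13) = (0.1, -0.3, 2.1)
Step 2: at (0.1, -0.3, 2.1), ∇φ = (4.8, 5.1, 20.3) → (0.1, -0.3, 2.1) − 0.2·(4.8, 5.1, 20.3) = (-0.86, -1.32, -1.96)
Step 3: at (-0.86, -1.32, -1.96), ∇φ = (-9.08, -11.16, -25.28) → (-0.86, -1.32, -1.96) − 0.2·(-9.08, -11.16, -25.28) = (0.956, 0.912, 3.096)
∂φ/∂p at (0.956, 0.912, 3.096) = 11.928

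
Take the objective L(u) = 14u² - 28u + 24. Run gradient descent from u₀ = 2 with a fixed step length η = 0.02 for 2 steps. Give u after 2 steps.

1.1936

L′(u) = 28u - 28
u₁ = 2 − 0.02·28 = 1.44
u₂ = 1.44 − 0.02·12.32 = 1.1936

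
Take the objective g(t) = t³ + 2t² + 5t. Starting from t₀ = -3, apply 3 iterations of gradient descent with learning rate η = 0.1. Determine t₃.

g′(t) = 3t² + 4t + 5
t₁ = -3 − 0.1·20 = -5
t₂ = -5 − 0.1·60 = -11
t₃ = -11 − 0.1·324 = -43.4

-43.4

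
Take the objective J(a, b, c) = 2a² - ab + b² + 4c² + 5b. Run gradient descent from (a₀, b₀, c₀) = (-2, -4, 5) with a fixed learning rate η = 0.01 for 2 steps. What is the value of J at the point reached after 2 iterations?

67.31624284

∇J = (4a - b, -a + 2b + 5, 8c)
Step 1: at (-2, -4, 5), ∇J = (-4, -1, 40) → (-2, -4, 5) − 0.01·(-4, -1, 40) = (-1.96, -3.99, 4.6)
Step 2: at (-1.96, -3.99, 4.6), ∇J = (-3.85, -1.02, 36.8) → (-1.96, -3.99, 4.6) − 0.01·(-3.85, -1.02, 36.8) = (-1.9215, -3.9798, 4.232)
J(-1.9215, -3.9798, 4.232) = 67.31624284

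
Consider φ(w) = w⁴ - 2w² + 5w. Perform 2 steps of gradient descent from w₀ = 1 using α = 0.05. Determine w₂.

φ′(w) = 4w³ - 4w + 5
w₁ = 1 − 0.05·5 = 0.75
w₂ = 0.75 − 0.05·3.6875 = 0.565625

0.565625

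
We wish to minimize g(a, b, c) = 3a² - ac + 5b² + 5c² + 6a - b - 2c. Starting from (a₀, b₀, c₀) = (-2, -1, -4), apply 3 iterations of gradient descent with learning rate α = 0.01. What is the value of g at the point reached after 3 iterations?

45.467333673916

∇g = (6a - c + 6, 10b - 1, -a + 10c - 2)
(a₁, b₁, c₁) = (-2, -1, -4) − 0.01·(-2, -11, -40) = (-1.98, -0.89, -3.6)
(a₂, b₂, c₂) = (-1.98, -0.89, -3.6) − 0.01·(-2.28, -9.9, -36.02) = (-1.9572, -0.791, -3.2398)
(a₃, b₃, c₃) = (-1.9572, -0.791, -3.2398) − 0.01·(-2.5034, -8.91, -32.4408) = (-1.932166, -0.7019, -2.915392)
g(-1.932166, -0.7019, -2.915392) = 45.467333673916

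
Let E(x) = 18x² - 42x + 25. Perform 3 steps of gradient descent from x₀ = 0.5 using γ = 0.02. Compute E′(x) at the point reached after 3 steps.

-0.526848

E′(x) = 36x - 42
x₁ = 0.5 − 0.02·(-24) = 0.98
x₂ = 0.98 − 0.02·(-6.72) = 1.1144
x₃ = 1.1144 − 0.02·(-1.8816) = 1.152032
E′(x) at (1.152032) = -0.526848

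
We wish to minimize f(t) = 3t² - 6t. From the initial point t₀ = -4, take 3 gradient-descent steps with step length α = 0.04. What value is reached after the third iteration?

f′(t) = 6t - 6
t₁ = -4 − 0.04·(-30) = -2.8
t₂ = -2.8 − 0.04·(-22.8) = -1.888
t₃ = -1.888 − 0.04·(-17.328) = -1.19488

-1.19488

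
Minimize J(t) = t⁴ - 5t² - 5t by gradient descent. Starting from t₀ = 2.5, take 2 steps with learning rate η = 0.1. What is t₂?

J′(t) = 4t³ - 10t - 5
t₁ = 2.5 − 0.1·32.5 = -0.75
t₂ = -0.75 − 0.1·0.8125 = -0.83125

-0.83125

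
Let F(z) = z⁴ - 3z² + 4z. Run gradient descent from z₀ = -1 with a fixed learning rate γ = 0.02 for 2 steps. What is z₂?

-1.22200576

F′(z) = 4z³ - 6z + 4
Step 1: F′(-1) = 6; z₁ = -1 − 0.02·6 = -1.12
Step 2: F′(-1.12) = 5.100288; z₂ = -1.12 − 0.02·5.100288 = -1.22200576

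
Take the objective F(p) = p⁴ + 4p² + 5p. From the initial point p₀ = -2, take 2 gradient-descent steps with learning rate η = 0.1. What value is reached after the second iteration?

F′(p) = 4p³ + 8p + 5
Step 1: F′(-2) = -43; p₁ = -2 − 0.1·(-43) = 2.3
Step 2: F′(2.3) = 72.068; p₂ = 2.3 − 0.1·72.068 = -4.9068

-4.9068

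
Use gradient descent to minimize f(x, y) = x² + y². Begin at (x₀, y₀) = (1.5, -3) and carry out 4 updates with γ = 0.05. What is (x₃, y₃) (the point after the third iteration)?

∇f = (2x, 2y)
(x₁, y₁) = (1.5, -3) − 0.05·(3, -6) = (1.35, -2.7)
(x₂, y₂) = (1.35, -2.7) − 0.05·(2.7, -5.4) = (1.215, -2.43)
(x₃, y₃) = (1.215, -2.43) − 0.05·(2.43, -4.86) = (1.0935, -2.187)

(1.0935, -2.187)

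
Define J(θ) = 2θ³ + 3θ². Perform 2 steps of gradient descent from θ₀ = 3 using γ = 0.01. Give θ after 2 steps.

J′(θ) = 6θ² + 6θ
θ₁ = 3 − 0.01·72 = 2.28
θ₂ = 2.28 − 0.01·44.8704 = 1.831296

1.831296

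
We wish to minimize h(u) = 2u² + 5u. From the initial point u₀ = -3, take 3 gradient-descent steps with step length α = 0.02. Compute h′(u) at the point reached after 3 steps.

h′(u) = 4u + 5
u₁ = -3 − 0.02·(-7) = -2.86
u₂ = -2.86 − 0.02·(-6.44) = -2.7312
u₃ = -2.7312 − 0.02·(-5.9248) = -2.612704
h′(u) at (-2.612704) = -5.450816

-5.450816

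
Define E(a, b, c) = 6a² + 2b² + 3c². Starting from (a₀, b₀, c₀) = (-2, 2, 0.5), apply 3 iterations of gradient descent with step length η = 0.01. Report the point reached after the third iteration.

(-1.362944, 1.769472, 0.415292)

∇E = (12a, 4b, 6c)
(a₁, b₁, c₁) = (-2, 2, 0.5) − 0.01·(-24, 8, 3) = (-1.76, 1.92, 0.47)
(a₂, b₂, c₂) = (-1.76, 1.92, 0.47) − 0.01·(-21.12, 7.68, 2.82) = (-1.5488, 1.8432, 0.4418)
(a₃, b₃, c₃) = (-1.5488, 1.8432, 0.4418) − 0.01·(-18.5856, 7.3728, 2.6508) = (-1.362944, 1.769472, 0.415292)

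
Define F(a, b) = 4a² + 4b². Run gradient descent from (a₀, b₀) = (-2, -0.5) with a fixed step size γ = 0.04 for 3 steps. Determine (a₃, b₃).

∇F = (8a, 8b)
(a₁, b₁) = (-2, -0.5) − 0.04·(-16, -4) = (-1.36, -0.34)
(a₂, b₂) = (-1.36, -0.34) − 0.04·(-10.88, -2.72) = (-0.9248, -0.2312)
(a₃, b₃) = (-0.9248, -0.2312) − 0.04·(-7.3984, -1.8496) = (-0.628864, -0.157216)

(-0.628864, -0.157216)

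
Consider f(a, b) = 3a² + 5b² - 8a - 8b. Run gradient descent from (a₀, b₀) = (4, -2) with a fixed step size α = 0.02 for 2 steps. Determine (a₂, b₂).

(3.3984, -0.992)

∇f = (6a - 8, 10b - 8)
(a₁, b₁) = (4, -2) − 0.02·(16, -28) = (3.68, -1.44)
(a₂, b₂) = (3.68, -1.44) − 0.02·(14.08, -22.4) = (3.3984, -0.992)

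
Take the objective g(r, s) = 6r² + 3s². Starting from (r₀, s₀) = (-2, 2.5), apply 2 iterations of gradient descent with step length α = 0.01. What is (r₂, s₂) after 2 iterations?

∇g = (12r, 6s)
Step 1: at (-2, 2.5), ∇g = (-24, 15) → (-2, 2.5) − 0.01·(-24, 15) = (-1.76, 2.35)
Step 2: at (-1.76, 2.35), ∇g = (-21.12, 14.1) → (-1.76, 2.35) − 0.01·(-21.12, 14.1) = (-1.5488, 2.209)

(-1.5488, 2.209)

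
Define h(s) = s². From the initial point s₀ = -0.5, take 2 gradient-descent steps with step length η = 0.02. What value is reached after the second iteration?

-0.4608

h′(s) = 2s
Step 1: h′(-0.5) = -1; s₁ = -0.5 − 0.02·(-1) = -0.48
Step 2: h′(-0.48) = -0.96; s₂ = -0.48 − 0.02·(-0.96) = -0.4608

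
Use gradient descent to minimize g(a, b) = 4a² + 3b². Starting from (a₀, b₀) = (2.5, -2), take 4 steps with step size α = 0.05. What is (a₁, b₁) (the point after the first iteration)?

∇g = (8a, 6b)
(a₁, b₁) = (2.5, -2) − 0.05·(20, -12) = (1.5, -1.4)

(1.5, -1.4)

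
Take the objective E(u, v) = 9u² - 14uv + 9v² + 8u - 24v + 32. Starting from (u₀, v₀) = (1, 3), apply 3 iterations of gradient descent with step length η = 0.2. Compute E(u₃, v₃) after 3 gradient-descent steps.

∇E = (18u - 14v + 8, -14u + 18v - 24)
Step 1: at (1, 3), ∇E = (-16, 16) → (1, 3) − 0.2·(-16, 16) = (4.2, -0.2)
Step 2: at (4.2, -0.2), ∇E = (86.4, -86.4) → (4.2, -0.2) − 0.2·(86.4, -86.4) = (-13.08, 17.08)
Step 3: at (-13.08, 17.08), ∇E = (-466.56, 466.56) → (-13.08, 17.08) − 0.2·(-466.56, 466.56) = (80.232, -76.232)
E(80.232, -76.232) = 198367.290368

198367.290368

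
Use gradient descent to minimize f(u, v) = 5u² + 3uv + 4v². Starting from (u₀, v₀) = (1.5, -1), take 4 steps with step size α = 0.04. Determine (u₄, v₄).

(0.3763968, -0.44704768)

∇f = (10u + 3v, 3u + 8v)
(u₁, v₁) = (1.5, -1) − 0.04·(12, -3.5) = (1.02, -0.86)
(u₂, v₂) = (1.02, -0.86) − 0.04·(7.62, -3.82) = (0.7152, -0.7072)
(u₃, v₃) = (0.7152, -0.7072) − 0.04·(5.0304, -3.512) = (0.513984, -0.56672)
(u₄, v₄) = (0.513984, -0.56672) − 0.04·(3.43968, -2.991808) = (0.3763968, -0.44704768)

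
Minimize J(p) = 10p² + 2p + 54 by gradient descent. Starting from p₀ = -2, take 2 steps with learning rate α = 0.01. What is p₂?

-1.316

J′(p) = 20p + 2
p₁ = -2 − 0.01·(-38) = -1.62
p₂ = -1.62 − 0.01·(-30.4) = -1.316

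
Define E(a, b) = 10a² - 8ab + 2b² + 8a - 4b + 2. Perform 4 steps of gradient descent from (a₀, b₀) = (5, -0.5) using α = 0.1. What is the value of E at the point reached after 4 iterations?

3103.76368768

∇E = (20a - 8b + 8, -8a + 4b - 4)
(a₁, b₁) = (5, -0.5) − 0.1·(112, -46) = (-6.2, 4.1)
(a₂, b₂) = (-6.2, 4.1) − 0.1·(-148.8, 62) = (8.68, -2.1)
(a₃, b₃) = (8.68, -2.1) − 0.1·(198.4, -81.84) = (-11.16, 6.084)
(a₄, b₄) = (-11.16, 6.084) − 0.1·(-263.872, 109.616) = (15.2272, -4.8776)
E(15.2272, -4.8776) = 3103.76368768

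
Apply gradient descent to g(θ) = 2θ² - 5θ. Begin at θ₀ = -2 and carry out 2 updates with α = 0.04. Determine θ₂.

-1.0432

g′(θ) = 4θ - 5
Step 1: g′(-2) = -13; θ₁ = -2 − 0.04·(-13) = -1.48
Step 2: g′(-1.48) = -10.92; θ₂ = -1.48 − 0.04·(-10.92) = -1.0432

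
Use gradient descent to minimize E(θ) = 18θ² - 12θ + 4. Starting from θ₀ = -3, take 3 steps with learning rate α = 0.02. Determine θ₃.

0.26016

E′(θ) = 36θ - 12
Step 1: E′(-3) = -120; θ₁ = -3 − 0.02·(-120) = -0.6
Step 2: E′(-0.6) = -33.6; θ₂ = -0.6 − 0.02·(-33.6) = 0.072
Step 3: E′(0.072) = -9.408; θ₃ = 0.072 − 0.02·(-9.408) = 0.26016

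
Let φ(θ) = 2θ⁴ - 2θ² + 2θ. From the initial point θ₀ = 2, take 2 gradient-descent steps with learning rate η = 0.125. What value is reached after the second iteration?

136.578125

φ′(θ) = 8θ³ - 4θ + 2
Step 1: φ′(2) = 58; θ₁ = 2 − 0.125·58 = -5.25
Step 2: φ′(-5.25) = -1134.625; θ₂ = -5.25 − 0.125·(-1134.625) = 136.578125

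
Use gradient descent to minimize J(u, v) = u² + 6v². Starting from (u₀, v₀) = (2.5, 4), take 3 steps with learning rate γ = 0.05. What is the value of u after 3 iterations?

∇J = (2u, 12v)
Step 1: at (2.5, 4), ∇J = (5, 48) → (2.5, 4) − 0.05·(5, 48) = (2.25, 1.6)
Step 2: at (2.25, 1.6), ∇J = (4.5, 19.2) → (2.25, 1.6) − 0.05·(4.5, 19.2) = (2.025, 0.64)
Step 3: at (2.025, 0.64), ∇J = (4.05, 7.68) → (2.025, 0.64) − 0.05·(4.05, 7.68) = (1.8225, 0.256)
u = 1.8225

1.8225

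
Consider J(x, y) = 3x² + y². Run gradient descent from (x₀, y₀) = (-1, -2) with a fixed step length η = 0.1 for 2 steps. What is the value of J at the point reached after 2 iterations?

∇J = (6x, 2y)
Step 1: at (-1, -2), ∇J = (-6, -4) → (-1, -2) − 0.1·(-6, -4) = (-0.4, -1.6)
Step 2: at (-0.4, -1.6), ∇J = (-2.4, -3.2) → (-0.4, -1.6) − 0.1·(-2.4, -3.2) = (-0.16, -1.28)
J(-0.16, -1.28) = 1.7152

1.7152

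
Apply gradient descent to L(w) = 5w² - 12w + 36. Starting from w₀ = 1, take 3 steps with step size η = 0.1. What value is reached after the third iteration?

1.2

L′(w) = 10w - 12
w₁ = 1 − 0.1·(-2) = 1.2
w₂ = 1.2 − 0.1·0 = 1.2
w₃ = 1.2 − 0.1·0 = 1.2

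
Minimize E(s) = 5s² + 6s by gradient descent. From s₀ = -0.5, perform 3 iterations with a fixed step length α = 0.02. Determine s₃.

E′(s) = 10s + 6
Step 1: E′(-0.5) = 1; s₁ = -0.5 − 0.02·1 = -0.52
Step 2: E′(-0.52) = 0.8; s₂ = -0.52 − 0.02·0.8 = -0.536
Step 3: E′(-0.536) = 0.64; s₃ = -0.536 − 0.02·0.64 = -0.5488

-0.5488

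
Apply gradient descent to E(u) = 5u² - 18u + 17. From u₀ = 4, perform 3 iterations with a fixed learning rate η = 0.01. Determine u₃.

E′(u) = 10u - 18
u₁ = 4 − 0.01·22 = 3.78
u₂ = 3.78 − 0.01·19.8 = 3.582
u₃ = 3.582 − 0.01·17.82 = 3.4038

3.4038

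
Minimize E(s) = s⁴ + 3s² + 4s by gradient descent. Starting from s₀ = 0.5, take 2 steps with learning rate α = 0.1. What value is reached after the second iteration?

-0.49375

E′(s) = 4s³ + 6s + 4
s₁ = 0.5 − 0.1·7.5 = -0.25
s₂ = -0.25 − 0.1·2.4375 = -0.49375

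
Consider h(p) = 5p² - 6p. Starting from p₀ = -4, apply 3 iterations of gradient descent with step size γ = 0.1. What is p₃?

0.6

h′(p) = 10p - 6
Step 1: h′(-4) = -46; p₁ = -4 − 0.1·(-46) = 0.6
Step 2: h′(0.6) = 0; p₂ = 0.6 − 0.1·0 = 0.6
Step 3: h′(0.6) = 0; p₃ = 0.6 − 0.1·0 = 0.6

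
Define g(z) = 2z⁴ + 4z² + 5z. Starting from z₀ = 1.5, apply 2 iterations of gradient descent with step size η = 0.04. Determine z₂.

-0.37117568

g′(z) = 8z³ + 8z + 5
Step 1: g′(1.5) = 44; z₁ = 1.5 − 0.04·44 = -0.26
Step 2: g′(-0.26) = 2.779392; z₂ = -0.26 − 0.04·2.779392 = -0.37117568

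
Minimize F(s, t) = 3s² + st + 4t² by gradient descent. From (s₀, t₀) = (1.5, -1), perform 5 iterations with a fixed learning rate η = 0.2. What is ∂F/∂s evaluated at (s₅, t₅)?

0.16704

∇F = (6s + t, s + 8t)
Step 1: at (1.5, -1), ∇F = (8, -6.5) → (1.5, -1) − 0.2·(8, -6.5) = (-0.1, 0.3)
Step 2: at (-0.1, 0.3), ∇F = (-0.3, 2.3) → (-0.1, 0.3) − 0.2·(-0.3, 2.3) = (-0.04, -0.16)
Step 3: at (-0.04, -0.16), ∇F = (-0.4, -1.32) → (-0.04, -0.16) − 0.2·(-0.4, -1.32) = (0.04, 0.104)
Step 4: at (0.04, 0.104), ∇F = (0.344, 0.872) → (0.04, 0.104) − 0.2·(0.344, 0.872) = (-0.0288, -0.0704)
Step 5: at (-0.0288, -0.0704), ∇F = (-0.2432, -0.592) → (-0.0288, -0.0704) − 0.2·(-0.2432, -0.592) = (0.01984, 0.048)
∂F/∂s at (0.01984, 0.048) = 0.16704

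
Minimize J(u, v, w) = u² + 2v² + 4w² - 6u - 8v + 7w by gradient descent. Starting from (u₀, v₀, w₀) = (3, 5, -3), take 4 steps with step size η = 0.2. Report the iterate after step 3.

(3, 2.024, -0.416)

∇J = (2u - 6, 4v - 8, 8w + 7)
(u₁, v₁, w₁) = (3, 5, -3) − 0.2·(0, 12, -17) = (3, 2.6, 0.4)
(u₂, v₂, w₂) = (3, 2.6, 0.4) − 0.2·(0, 2.4, 10.2) = (3, 2.12, -1.64)
(u₃, v₃, w₃) = (3, 2.12, -1.64) − 0.2·(0, 0.48, -6.12) = (3, 2.024, -0.416)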